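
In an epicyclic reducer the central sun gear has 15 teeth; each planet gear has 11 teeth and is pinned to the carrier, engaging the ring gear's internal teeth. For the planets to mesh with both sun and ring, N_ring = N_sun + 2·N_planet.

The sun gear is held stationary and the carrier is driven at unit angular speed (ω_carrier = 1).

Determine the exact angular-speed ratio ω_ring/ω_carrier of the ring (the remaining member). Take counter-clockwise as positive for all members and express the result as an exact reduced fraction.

N_ring = 15 + 2·11 = 37
15(ω_s−ω_c) = −37(ω_r−ω_c),  ω_s=0, ω_c=1
ω_r = 1 − (15/37)(0−1) = 52/37
ω_r/ω_c = 52/37

52/37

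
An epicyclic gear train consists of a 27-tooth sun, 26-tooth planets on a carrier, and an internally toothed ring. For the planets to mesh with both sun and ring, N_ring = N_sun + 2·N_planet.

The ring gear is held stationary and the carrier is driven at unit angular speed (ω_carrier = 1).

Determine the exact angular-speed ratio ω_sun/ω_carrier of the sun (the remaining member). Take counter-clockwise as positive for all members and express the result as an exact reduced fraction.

N_ring = 27 + 2·26 = 79
27(ω_s−ω_c) = −79(ω_r−ω_c),  ω_r=0, ω_c=1
ω_s = 1 − (79/27)(0−1) = 106/27
ω_s/ω_c = 106/27

106/27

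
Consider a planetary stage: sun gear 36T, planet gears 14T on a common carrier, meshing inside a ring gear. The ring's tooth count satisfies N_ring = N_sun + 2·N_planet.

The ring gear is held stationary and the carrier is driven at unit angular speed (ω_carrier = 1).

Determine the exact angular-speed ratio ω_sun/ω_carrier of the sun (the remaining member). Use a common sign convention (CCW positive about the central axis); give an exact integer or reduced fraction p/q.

N_ring = 36 + 2·14 = 64
36(ω_s−ω_c) = −64(ω_r−ω_c),  ω_r=0, ω_c=1
ω_s = 1 − (64/36)(0−1) = 25/9
ω_s/ω_c = 25/9

25/9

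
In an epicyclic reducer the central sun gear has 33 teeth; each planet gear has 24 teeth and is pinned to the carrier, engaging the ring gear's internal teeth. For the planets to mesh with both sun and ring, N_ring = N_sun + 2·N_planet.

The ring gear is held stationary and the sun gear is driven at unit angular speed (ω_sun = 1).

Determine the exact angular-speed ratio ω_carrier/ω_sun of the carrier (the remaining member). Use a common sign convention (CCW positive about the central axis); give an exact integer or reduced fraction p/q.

11/38

N_ring = 33 + 2·24 = 81
33(ω_s−ω_c) = −81(ω_r−ω_c),  ω_r=0, ω_s=1
33(1−ω_c) = −81(0−ω_c)  ⇒  114ω_c = 33  ⇒  ω_c = 11/38
ω_c/ω_s = 11/38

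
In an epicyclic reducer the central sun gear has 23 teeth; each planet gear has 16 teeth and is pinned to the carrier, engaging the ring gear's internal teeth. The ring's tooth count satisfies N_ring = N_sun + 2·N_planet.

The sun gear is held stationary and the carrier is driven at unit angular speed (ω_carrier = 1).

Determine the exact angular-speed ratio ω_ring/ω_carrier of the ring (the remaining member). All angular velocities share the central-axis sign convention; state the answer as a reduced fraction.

78/55

N_ring = 23 + 2·16 = 55
23(ω_s−ω_c) = −55(ω_r−ω_c),  ω_s=0, ω_c=1
ω_r = 1 − (23/55)(0−1) = 78/55
ω_r/ω_c = 78/55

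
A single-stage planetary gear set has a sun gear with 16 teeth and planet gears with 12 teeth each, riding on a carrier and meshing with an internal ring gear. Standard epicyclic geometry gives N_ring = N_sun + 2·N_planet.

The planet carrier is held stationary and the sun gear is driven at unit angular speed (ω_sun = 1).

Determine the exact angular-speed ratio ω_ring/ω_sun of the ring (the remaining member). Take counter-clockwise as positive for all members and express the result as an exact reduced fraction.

N_ring = 16 + 2·12 = 40
16(ω_s−ω_c) = −40(ω_r−ω_c),  ω_c=0, ω_s=1
ω_r = 0 − (16/40)(1−0) = -2/5
ω_r/ω_s = -2/5

-2/5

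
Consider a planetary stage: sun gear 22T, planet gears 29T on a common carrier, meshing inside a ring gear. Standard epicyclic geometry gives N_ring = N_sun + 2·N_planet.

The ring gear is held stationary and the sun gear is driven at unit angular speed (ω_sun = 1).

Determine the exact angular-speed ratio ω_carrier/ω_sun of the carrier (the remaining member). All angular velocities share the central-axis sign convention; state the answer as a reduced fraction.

11/51

N_ring = 22 + 2·29 = 80
22(ω_s−ω_c) = −80(ω_r−ω_c),  ω_r=0, ω_s=1
22(1−ω_c) = −80(0−ω_c)  ⇒  102ω_c = 22  ⇒  ω_c = 11/51
ω_c/ω_s = 11/51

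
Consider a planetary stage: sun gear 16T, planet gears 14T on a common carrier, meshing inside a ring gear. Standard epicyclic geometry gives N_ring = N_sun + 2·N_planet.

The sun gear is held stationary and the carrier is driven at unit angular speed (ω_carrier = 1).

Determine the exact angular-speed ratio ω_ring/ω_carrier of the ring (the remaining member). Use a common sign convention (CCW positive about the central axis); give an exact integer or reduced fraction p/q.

15/11

N_ring = 16 + 2·14 = 44
16(ω_s−ω_c) = −44(ω_r−ω_c),  ω_s=0, ω_c=1
ω_r = 1 − (16/44)(0−1) = 15/11
ω_r/ω_c = 15/11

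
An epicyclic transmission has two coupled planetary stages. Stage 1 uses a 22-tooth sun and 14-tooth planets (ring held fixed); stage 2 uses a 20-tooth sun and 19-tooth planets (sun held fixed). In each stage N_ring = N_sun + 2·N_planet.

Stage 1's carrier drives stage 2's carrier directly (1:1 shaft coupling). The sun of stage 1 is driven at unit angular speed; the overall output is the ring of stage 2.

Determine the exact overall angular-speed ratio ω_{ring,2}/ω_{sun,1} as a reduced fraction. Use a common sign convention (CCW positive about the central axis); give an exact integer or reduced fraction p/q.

Stage 1: N_ring = 22 + 2·14 = 50
Stage 1: 22(ω_s−ω_c) = −50(ω_r−ω_c),  ω_r=0, ω_s=1
Stage 1: 22(1−ω_c) = −50(0−ω_c)  ⇒  72ω_c = 22  ⇒  ω_c = 11/36
  ⇒ ω_c¹/ω_s¹ = 11/36
Stage 2: N_ring = 20 + 2·19 = 58
Stage 2: 20(ω_s−ω_c) = −58(ω_r−ω_c),  ω_s=0, ω_c=1
Stage 2: ω_r = 1 − (20/58)(0−1) = 39/29
  ⇒ ω_r²/ω_c² = 39/29
Coupling ω_c² = ω_c¹ ⇒ overall = 11/36 × 39/29 = 143/348

143/348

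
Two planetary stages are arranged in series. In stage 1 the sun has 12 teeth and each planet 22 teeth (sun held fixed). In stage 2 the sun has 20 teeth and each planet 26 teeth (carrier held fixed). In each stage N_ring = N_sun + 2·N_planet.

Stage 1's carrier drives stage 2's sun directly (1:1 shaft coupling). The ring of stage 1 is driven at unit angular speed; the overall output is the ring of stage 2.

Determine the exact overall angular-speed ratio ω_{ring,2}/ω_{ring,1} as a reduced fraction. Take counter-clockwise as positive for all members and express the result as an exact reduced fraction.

Stage 1: N_ring = 12 + 2·22 = 56
Stage 1: 12(ω_s−ω_c) = −56(ω_r−ω_c),  ω_s=0, ω_r=1
Stage 1: 12(0−ω_c) = −56(1−ω_c)  ⇒  68ω_c = 56  ⇒  ω_c = 14/17
  ⇒ ω_c¹/ω_r¹ = 14/17
Stage 2: N_ring = 20 + 2·26 = 72
Stage 2: 20(ω_s−ω_c) = −72(ω_r−ω_c),  ω_c=0, ω_s=1
Stage 2: ω_r = 0 − (20/72)(1−0) = -5/18
  ⇒ ω_r²/ω_s² = -5/18
Coupling ω_s² = ω_c¹ ⇒ overall = 14/17 × -5/18 = -35/153

-35/153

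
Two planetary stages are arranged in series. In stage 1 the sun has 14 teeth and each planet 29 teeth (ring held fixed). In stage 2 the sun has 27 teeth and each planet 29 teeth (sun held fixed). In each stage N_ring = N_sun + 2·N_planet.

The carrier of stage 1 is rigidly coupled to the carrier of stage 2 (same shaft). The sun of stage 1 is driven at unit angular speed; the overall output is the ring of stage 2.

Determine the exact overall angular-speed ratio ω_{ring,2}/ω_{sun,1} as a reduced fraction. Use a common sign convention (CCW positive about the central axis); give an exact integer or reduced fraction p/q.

784/3655

Stage 1: N_ring = 14 + 2·29 = 72
Stage 1: 14(ω_s−ω_c) = −72(ω_r−ω_c),  ω_r=0, ω_s=1
Stage 1: 14(1−ω_c) = −72(0−ω_c)  ⇒  86ω_c = 14  ⇒  ω_c = 7/43
  ⇒ ω_c¹/ω_s¹ = 7/43
Stage 2: N_ring = 27 + 2·29 = 85
Stage 2: 27(ω_s−ω_c) = −85(ω_r−ω_c),  ω_s=0, ω_c=1
Stage 2: ω_r = 1 − (27/85)(0−1) = 112/85
  ⇒ ω_r²/ω_c² = 112/85
Coupling ω_c² = ω_c¹ ⇒ overall = 7/43 × 112/85 = 784/3655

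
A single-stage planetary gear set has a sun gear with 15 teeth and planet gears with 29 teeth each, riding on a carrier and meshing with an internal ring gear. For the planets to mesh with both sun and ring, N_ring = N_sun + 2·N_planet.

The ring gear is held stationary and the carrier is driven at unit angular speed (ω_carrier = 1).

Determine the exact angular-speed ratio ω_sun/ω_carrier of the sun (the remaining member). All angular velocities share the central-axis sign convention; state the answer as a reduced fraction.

N_ring = 15 + 2·29 = 73
15(ω_s−ω_c) = −73(ω_r−ω_c),  ω_r=0, ω_c=1
ω_s = 1 − (73/15)(0−1) = 88/15
ω_s/ω_c = 88/15

88/15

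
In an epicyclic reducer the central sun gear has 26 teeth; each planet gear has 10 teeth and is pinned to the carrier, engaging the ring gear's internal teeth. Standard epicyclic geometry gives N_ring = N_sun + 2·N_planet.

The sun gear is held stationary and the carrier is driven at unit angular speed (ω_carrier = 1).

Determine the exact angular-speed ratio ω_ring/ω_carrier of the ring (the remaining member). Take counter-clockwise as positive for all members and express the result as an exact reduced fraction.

36/23

N_ring = 26 + 2·10 = 46
26(ω_s−ω_c) = −46(ω_r−ω_c),  ω_s=0, ω_c=1
ω_r = 1 − (26/46)(0−1) = 36/23
ω_r/ω_c = 36/23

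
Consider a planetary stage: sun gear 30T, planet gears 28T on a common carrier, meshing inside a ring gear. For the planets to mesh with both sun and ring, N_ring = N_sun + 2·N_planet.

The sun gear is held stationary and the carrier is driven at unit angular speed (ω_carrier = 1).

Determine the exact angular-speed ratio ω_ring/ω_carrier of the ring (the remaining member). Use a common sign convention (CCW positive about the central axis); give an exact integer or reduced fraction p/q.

58/43

N_ring = 30 + 2·28 = 86
30(ω_s−ω_c) = −86(ω_r−ω_c),  ω_s=0, ω_c=1
ω_r = 1 − (30/86)(0−1) = 58/43
ω_r/ω_c = 58/43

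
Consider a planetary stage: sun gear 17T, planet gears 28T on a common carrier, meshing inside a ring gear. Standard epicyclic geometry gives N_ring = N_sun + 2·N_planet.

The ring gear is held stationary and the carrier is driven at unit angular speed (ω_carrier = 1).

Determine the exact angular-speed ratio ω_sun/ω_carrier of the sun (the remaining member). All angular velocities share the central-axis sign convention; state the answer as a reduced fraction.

N_ring = 17 + 2·28 = 73
17(ω_s−ω_c) = −73(ω_r−ω_c),  ω_r=0, ω_c=1
ω_s = 1 − (73/17)(0−1) = 90/17
ω_s/ω_c = 90/17

90/17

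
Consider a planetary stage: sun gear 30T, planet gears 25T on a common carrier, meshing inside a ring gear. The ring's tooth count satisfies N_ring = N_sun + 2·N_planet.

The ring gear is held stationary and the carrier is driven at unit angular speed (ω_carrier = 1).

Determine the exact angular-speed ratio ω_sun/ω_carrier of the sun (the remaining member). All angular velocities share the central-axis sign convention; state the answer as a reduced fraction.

11/3

N_ring = 30 + 2·25 = 80
30(ω_s−ω_c) = −80(ω_r−ω_c),  ω_r=0, ω_c=1
ω_s = 1 − (80/30)(0−1) = 11/3
ω_s/ω_c = 11/3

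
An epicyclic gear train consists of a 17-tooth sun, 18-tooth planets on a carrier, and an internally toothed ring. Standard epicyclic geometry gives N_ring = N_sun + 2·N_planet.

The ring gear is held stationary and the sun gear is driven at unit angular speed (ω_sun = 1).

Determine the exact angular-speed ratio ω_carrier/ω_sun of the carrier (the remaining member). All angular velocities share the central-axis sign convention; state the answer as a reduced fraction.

17/70

N_ring = 17 + 2·18 = 53
17(ω_s−ω_c) = −53(ω_r−ω_c),  ω_r=0, ω_s=1
17(1−ω_c) = −53(0−ω_c)  ⇒  70ω_c = 17  ⇒  ω_c = 17/70
ω_c/ω_s = 17/70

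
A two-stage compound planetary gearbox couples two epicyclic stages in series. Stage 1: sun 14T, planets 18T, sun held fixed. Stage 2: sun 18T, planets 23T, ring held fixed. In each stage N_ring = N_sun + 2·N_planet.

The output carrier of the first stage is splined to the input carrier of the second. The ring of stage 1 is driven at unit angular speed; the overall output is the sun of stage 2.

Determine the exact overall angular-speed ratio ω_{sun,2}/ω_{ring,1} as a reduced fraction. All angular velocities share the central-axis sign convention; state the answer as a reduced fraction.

1025/288

Stage 1: N_ring = 14 + 2·18 = 50
Stage 1: 14(ω_s−ω_c) = −50(ω_r−ω_c),  ω_s=0, ω_r=1
Stage 1: 14(0−ω_c) = −50(1−ω_c)  ⇒  64ω_c = 50  ⇒  ω_c = 25/32
  ⇒ ω_c¹/ω_r¹ = 25/32
Stage 2: N_ring = 18 + 2·23 = 64
Stage 2: 18(ω_s−ω_c) = −64(ω_r−ω_c),  ω_r=0, ω_c=1
Stage 2: ω_s = 1 − (64/18)(0−1) = 41/9
  ⇒ ω_s²/ω_c² = 41/9
Coupling ω_c² = ω_c¹ ⇒ overall = 25/32 × 41/9 = 1025/288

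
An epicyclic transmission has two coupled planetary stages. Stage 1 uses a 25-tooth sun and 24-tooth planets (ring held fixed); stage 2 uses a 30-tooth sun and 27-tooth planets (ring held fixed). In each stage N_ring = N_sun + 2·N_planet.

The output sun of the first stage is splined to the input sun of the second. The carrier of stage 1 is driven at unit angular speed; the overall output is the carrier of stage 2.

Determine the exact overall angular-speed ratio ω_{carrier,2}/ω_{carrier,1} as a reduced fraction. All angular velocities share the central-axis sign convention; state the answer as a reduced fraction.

98/95

Stage 1: N_ring = 25 + 2·24 = 73
Stage 1: 25(ω_s−ω_c) = −73(ω_r−ω_c),  ω_r=0, ω_c=1
Stage 1: ω_s = 1 − (73/25)(0−1) = 98/25
  ⇒ ω_s¹/ω_c¹ = 98/25
Stage 2: N_ring = 30 + 2·27 = 84
Stage 2: 30(ω_s−ω_c) = −84(ω_r−ω_c),  ω_r=0, ω_s=1
Stage 2: 30(1−ω_c) = −84(0−ω_c)  ⇒  114ω_c = 30  ⇒  ω_c = 5/19
  ⇒ ω_c²/ω_s² = 5/19
Coupling ω_s² = ω_s¹ ⇒ overall = 98/25 × 5/19 = 98/95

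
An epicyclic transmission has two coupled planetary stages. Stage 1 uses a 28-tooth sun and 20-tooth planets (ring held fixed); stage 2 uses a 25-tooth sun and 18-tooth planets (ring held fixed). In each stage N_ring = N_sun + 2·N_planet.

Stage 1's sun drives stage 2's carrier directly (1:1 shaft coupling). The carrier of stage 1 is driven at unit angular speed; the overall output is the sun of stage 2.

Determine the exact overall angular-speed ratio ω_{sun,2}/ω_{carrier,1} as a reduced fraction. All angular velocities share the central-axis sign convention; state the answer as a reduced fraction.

2064/175

Stage 1: N_ring = 28 + 2·20 = 68
Stage 1: 28(ω_s−ω_c) = −68(ω_r−ω_c),  ω_r=0, ω_c=1
Stage 1: ω_s = 1 − (68/28)(0−1) = 24/7
  ⇒ ω_s¹/ω_c¹ = 24/7
Stage 2: N_ring = 25 + 2·18 = 61
Stage 2: 25(ω_s−ω_c) = −61(ω_r−ω_c),  ω_r=0, ω_c=1
Stage 2: ω_s = 1 − (61/25)(0−1) = 86/25
  ⇒ ω_s²/ω_c² = 86/25
Coupling ω_c² = ω_s¹ ⇒ overall = 24/7 × 86/25 = 2064/175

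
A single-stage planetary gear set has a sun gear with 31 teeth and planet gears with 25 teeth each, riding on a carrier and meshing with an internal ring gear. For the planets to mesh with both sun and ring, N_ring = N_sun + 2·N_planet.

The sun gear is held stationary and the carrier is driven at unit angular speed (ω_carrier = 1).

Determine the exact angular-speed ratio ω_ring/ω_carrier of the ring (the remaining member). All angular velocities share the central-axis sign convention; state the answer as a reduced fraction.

N_ring = 31 + 2·25 = 81
31(ω_s−ω_c) = −81(ω_r−ω_c),  ω_s=0, ω_c=1
ω_r = 1 − (31/81)(0−1) = 112/81
ω_r/ω_c = 112/81

112/81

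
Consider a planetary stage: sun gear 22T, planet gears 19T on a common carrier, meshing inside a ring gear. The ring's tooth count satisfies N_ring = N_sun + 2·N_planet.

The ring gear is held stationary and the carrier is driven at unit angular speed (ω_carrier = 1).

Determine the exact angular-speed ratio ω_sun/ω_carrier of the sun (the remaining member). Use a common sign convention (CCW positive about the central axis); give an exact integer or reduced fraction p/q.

N_ring = 22 + 2·19 = 60
22(ω_s−ω_c) = −60(ω_r−ω_c),  ω_r=0, ω_c=1
ω_s = 1 − (60/22)(0−1) = 41/11
ω_s/ω_c = 41/11

41/11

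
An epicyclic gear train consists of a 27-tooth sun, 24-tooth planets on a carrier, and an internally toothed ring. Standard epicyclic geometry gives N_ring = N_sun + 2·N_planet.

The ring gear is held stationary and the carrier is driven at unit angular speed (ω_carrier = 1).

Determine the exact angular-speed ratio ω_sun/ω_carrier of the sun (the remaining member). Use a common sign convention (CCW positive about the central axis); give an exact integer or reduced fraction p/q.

N_ring = 27 + 2·24 = 75
27(ω_s−ω_c) = −75(ω_r−ω_c),  ω_r=0, ω_c=1
ω_s = 1 − (75/27)(0−1) = 34/9
ω_s/ω_c = 34/9

34/9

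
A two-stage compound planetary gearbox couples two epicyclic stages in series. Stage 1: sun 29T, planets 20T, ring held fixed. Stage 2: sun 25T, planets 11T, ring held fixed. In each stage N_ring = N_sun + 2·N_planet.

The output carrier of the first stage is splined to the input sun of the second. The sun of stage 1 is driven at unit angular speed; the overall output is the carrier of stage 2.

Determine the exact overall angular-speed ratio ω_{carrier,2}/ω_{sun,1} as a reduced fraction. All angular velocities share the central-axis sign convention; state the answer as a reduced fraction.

725/7056

Stage 1: N_ring = 29 + 2·20 = 69
Stage 1: 29(ω_s−ω_c) = −69(ω_r−ω_c),  ω_r=0, ω_s=1
Stage 1: 29(1−ω_c) = −69(0−ω_c)  ⇒  98ω_c = 29  ⇒  ω_c = 29/98
  ⇒ ω_c¹/ω_s¹ = 29/98
Stage 2: N_ring = 25 + 2·11 = 47
Stage 2: 25(ω_s−ω_c) = −47(ω_r−ω_c),  ω_r=0, ω_s=1
Stage 2: 25(1−ω_c) = −47(0−ω_c)  ⇒  72ω_c = 25  ⇒  ω_c = 25/72
  ⇒ ω_c²/ω_s² = 25/72
Coupling ω_s² = ω_c¹ ⇒ overall = 29/98 × 25/72 = 725/7056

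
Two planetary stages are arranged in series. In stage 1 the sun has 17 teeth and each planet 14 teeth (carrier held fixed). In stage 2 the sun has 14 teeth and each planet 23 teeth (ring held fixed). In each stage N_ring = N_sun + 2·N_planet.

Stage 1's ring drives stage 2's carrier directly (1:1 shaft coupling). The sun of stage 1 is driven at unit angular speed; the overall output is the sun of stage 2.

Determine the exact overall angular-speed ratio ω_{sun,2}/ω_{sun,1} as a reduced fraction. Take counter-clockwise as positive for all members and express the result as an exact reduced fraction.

Stage 1: N_ring = 17 + 2·14 = 45
Stage 1: 17(ω_s−ω_c) = −45(ω_r−ω_c),  ω_c=0, ω_s=1
Stage 1: ω_r = 0 − (17/45)(1−0) = -17/45
  ⇒ ω_r¹/ω_s¹ = -17/45
Stage 2: N_ring = 14 + 2·23 = 60
Stage 2: 14(ω_s−ω_c) = −60(ω_r−ω_c),  ω_r=0, ω_c=1
Stage 2: ω_s = 1 − (60/14)(0−1) = 37/7
  ⇒ ω_s²/ω_c² = 37/7
Coupling ω_c² = ω_r¹ ⇒ overall = -17/45 × 37/7 = -629/315

-629/315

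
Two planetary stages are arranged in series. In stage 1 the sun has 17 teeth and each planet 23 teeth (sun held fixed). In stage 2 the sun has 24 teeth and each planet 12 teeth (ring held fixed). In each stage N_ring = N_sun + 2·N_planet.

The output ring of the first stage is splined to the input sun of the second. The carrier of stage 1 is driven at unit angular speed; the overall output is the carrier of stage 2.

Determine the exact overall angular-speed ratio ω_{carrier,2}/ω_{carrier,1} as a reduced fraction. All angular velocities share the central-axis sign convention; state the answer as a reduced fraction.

80/189

Stage 1: N_ring = 17 + 2·23 = 63
Stage 1: 17(ω_s−ω_c) = −63(ω_r−ω_c),  ω_s=0, ω_c=1
Stage 1: ω_r = 1 − (17/63)(0−1) = 80/63
  ⇒ ω_r¹/ω_c¹ = 80/63
Stage 2: N_ring = 24 + 2·12 = 48
Stage 2: 24(ω_s−ω_c) = −48(ω_r−ω_c),  ω_r=0, ω_s=1
Stage 2: 24(1−ω_c) = −48(0−ω_c)  ⇒  72ω_c = 24  ⇒  ω_c = 1/3
  ⇒ ω_c²/ω_s² = 1/3
Coupling ω_s² = ω_r¹ ⇒ overall = 80/63 × 1/3 = 80/189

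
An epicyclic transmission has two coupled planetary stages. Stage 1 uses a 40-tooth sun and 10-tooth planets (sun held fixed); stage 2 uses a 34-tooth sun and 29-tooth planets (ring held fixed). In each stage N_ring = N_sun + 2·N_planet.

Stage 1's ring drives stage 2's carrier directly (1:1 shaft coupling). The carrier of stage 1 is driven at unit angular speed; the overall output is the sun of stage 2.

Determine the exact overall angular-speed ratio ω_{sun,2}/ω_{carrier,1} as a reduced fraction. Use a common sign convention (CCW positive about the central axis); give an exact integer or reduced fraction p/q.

105/17

Stage 1: N_ring = 40 + 2·10 = 60
Stage 1: 40(ω_s−ω_c) = −60(ω_r−ω_c),  ω_s=0, ω_c=1
Stage 1: ω_r = 1 − (40/60)(0−1) = 5/3
  ⇒ ω_r¹/ω_c¹ = 5/3
Stage 2: N_ring = 34 + 2·29 = 92
Stage 2: 34(ω_s−ω_c) = −92(ω_r−ω_c),  ω_r=0, ω_c=1
Stage 2: ω_s = 1 − (92/34)(0−1) = 63/17
  ⇒ ω_s²/ω_c² = 63/17
Coupling ω_c² = ω_r¹ ⇒ overall = 5/3 × 63/17 = 105/17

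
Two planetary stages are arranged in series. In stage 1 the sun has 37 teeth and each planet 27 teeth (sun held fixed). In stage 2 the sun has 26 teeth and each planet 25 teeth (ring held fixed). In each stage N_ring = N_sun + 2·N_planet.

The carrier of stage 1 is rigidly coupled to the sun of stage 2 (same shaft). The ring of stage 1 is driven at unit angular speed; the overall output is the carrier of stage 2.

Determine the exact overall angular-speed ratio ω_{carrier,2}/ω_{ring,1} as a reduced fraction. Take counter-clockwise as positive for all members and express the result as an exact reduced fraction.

1183/6528

Stage 1: N_ring = 37 + 2·27 = 91
Stage 1: 37(ω_s−ω_c) = −91(ω_r−ω_c),  ω_s=0, ω_r=1
Stage 1: 37(0−ω_c) = −91(1−ω_c)  ⇒  128ω_c = 91  ⇒  ω_c = 91/128
  ⇒ ω_c¹/ω_r¹ = 91/128
Stage 2: N_ring = 26 + 2·25 = 76
Stage 2: 26(ω_s−ω_c) = −76(ω_r−ω_c),  ω_r=0, ω_s=1
Stage 2: 26(1−ω_c) = −76(0−ω_c)  ⇒  102ω_c = 26  ⇒  ω_c = 13/51
  ⇒ ω_c²/ω_s² = 13/51
Coupling ω_s² = ω_c¹ ⇒ overall = 91/128 × 13/51 = 1183/6528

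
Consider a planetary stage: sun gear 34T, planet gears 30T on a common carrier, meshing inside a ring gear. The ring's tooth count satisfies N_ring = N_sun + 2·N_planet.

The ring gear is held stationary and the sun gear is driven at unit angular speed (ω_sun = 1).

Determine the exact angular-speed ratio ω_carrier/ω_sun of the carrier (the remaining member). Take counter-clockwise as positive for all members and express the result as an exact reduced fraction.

17/64

N_ring = 34 + 2·30 = 94
34(ω_s−ω_c) = −94(ω_r−ω_c),  ω_r=0, ω_s=1
34(1−ω_c) = −94(0−ω_c)  ⇒  128ω_c = 34  ⇒  ω_c = 17/64
ω_c/ω_s = 17/64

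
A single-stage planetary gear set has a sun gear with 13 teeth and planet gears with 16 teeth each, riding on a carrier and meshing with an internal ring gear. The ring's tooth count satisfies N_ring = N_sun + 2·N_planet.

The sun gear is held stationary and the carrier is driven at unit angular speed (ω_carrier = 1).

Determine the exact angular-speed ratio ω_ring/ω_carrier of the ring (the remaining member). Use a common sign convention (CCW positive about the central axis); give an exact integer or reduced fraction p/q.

N_ring = 13 + 2·16 = 45
13(ω_s−ω_c) = −45(ω_r−ω_c),  ω_s=0, ω_c=1
ω_r = 1 − (13/45)(0−1) = 58/45
ω_r/ω_c = 58/45

58/45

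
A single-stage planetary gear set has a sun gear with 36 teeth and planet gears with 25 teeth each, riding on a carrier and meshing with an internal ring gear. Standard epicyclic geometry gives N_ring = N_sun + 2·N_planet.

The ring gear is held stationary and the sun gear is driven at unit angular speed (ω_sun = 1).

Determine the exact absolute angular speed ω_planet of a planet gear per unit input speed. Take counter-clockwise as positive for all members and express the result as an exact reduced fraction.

N_ring = 36 + 2·25 = 86
36(ω_s−ω_c) = −86(ω_r−ω_c),  ω_r=0, ω_s=1
36(1−ω_c) = −86(0−ω_c)  ⇒  122ω_c = 36  ⇒  ω_c = 18/61
sun–planet: 36·(1−18/61) = −25·(ω_p−ω_c)  ⇒  ω_p−ω_c = −(36/25)·(43/61) = -1548/1525
ω_p = 18/61 − 1548/1525 = -18/25

-18/25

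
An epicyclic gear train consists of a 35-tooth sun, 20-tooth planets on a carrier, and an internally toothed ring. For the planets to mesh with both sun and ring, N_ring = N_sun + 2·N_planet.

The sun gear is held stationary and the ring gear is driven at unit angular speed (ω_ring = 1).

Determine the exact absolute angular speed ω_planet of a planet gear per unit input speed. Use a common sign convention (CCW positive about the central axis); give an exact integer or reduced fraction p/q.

N_ring = 35 + 2·20 = 75
35(ω_s−ω_c) = −75(ω_r−ω_c),  ω_s=0, ω_r=1
35(0−ω_c) = −75(1−ω_c)  ⇒  110ω_c = 75  ⇒  ω_c = 15/22
sun–planet: 35·(0−15/22) = −20·(ω_p−ω_c)  ⇒  ω_p−ω_c = −(35/20)·(-15/22) = 105/88
ω_p = 15/22 + 105/88 = 15/8

15/8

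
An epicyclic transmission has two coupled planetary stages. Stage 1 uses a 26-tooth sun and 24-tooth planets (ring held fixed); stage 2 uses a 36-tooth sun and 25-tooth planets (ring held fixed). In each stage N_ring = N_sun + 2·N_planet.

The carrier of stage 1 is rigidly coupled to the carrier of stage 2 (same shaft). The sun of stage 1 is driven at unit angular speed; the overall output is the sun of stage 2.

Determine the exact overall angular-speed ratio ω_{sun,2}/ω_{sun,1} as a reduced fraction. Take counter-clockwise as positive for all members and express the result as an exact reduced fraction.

793/900

Stage 1: N_ring = 26 + 2·24 = 74
Stage 1: 26(ω_s−ω_c) = −74(ω_r−ω_c),  ω_r=0, ω_s=1
Stage 1: 26(1−ω_c) = −74(0−ω_c)  ⇒  100ω_c = 26  ⇒  ω_c = 13/50
  ⇒ ω_c¹/ω_s¹ = 13/50
Stage 2: N_ring = 36 + 2·25 = 86
Stage 2: 36(ω_s−ω_c) = −86(ω_r−ω_c),  ω_r=0, ω_c=1
Stage 2: ω_s = 1 − (86/36)(0−1) = 61/18
  ⇒ ω_s²/ω_c² = 61/18
Coupling ω_c² = ω_c¹ ⇒ overall = 13/50 × 61/18 = 793/900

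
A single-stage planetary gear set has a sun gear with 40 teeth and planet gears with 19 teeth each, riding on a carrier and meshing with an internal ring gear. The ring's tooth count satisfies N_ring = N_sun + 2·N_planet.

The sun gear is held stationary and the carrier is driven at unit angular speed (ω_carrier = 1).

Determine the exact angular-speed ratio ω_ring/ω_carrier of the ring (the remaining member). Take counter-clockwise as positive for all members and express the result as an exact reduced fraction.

N_ring = 40 + 2·19 = 78
40(ω_s−ω_c) = −78(ω_r−ω_c),  ω_s=0, ω_c=1
ω_r = 1 − (40/78)(0−1) = 59/39
ω_r/ω_c = 59/39

59/39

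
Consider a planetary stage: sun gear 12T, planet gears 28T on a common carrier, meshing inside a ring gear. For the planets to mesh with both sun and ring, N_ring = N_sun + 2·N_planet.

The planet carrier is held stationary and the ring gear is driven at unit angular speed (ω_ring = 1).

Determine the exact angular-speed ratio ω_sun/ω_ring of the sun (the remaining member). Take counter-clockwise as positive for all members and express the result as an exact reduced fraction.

-17/3

N_ring = 12 + 2·28 = 68
12(ω_s−ω_c) = −68(ω_r−ω_c),  ω_c=0, ω_r=1
ω_s = 0 − (68/12)(1−0) = -17/3
ω_s/ω_r = -17/3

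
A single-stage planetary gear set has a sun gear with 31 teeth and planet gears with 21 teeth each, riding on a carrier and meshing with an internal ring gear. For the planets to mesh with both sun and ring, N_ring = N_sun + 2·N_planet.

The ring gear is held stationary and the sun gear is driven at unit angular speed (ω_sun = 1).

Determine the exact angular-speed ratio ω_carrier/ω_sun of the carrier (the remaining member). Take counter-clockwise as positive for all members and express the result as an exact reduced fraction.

N_ring = 31 + 2·21 = 73
31(ω_s−ω_c) = −73(ω_r−ω_c),  ω_r=0, ω_s=1
31(1−ω_c) = −73(0−ω_c)  ⇒  104ω_c = 31  ⇒  ω_c = 31/104
ω_c/ω_s = 31/104

31/104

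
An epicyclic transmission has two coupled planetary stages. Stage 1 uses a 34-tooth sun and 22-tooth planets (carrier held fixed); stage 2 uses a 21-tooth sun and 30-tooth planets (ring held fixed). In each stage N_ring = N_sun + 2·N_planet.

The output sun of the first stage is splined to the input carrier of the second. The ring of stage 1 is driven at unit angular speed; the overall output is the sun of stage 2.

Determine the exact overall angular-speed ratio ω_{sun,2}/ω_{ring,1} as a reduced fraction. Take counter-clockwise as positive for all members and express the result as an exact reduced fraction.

Stage 1: N_ring = 34 + 2·22 = 78
Stage 1: 34(ω_s−ω_c) = −78(ω_r−ω_c),  ω_c=0, ω_r=1
Stage 1: ω_s = 0 − (78/34)(1−0) = -39/17
  ⇒ ω_s¹/ω_r¹ = -39/17
Stage 2: N_ring = 21 + 2·30 = 81
Stage 2: 21(ω_s−ω_c) = −81(ω_r−ω_c),  ω_r=0, ω_c=1
Stage 2: ω_s = 1 − (81/21)(0−1) = 34/7
  ⇒ ω_s²/ω_c² = 34/7
Coupling ω_c² = ω_s¹ ⇒ overall = -39/17 × 34/7 = -78/7

-78/7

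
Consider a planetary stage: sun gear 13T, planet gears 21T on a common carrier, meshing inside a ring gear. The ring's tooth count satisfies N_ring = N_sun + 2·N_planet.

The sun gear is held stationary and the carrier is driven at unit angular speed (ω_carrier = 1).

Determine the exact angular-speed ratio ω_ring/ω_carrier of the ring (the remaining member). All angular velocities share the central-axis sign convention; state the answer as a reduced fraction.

N_ring = 13 + 2·21 = 55
13(ω_s−ω_c) = −55(ω_r−ω_c),  ω_s=0, ω_c=1
ω_r = 1 − (13/55)(0−1) = 68/55
ω_r/ω_c = 68/55

68/55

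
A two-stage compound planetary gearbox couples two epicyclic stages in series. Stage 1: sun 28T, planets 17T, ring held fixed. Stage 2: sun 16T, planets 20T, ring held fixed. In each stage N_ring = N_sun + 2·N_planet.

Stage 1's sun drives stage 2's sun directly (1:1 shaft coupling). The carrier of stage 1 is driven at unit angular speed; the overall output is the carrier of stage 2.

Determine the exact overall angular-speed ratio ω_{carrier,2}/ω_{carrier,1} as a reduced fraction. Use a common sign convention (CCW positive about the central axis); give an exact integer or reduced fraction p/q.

Stage 1: N_ring = 28 + 2·17 = 62
Stage 1: 28(ω_s−ω_c) = −62(ω_r−ω_c),  ω_r=0, ω_c=1
Stage 1: ω_s = 1 − (62/28)(0−1) = 45/14
  ⇒ ω_s¹/ω_c¹ = 45/14
Stage 2: N_ring = 16 + 2·20 = 56
Stage 2: 16(ω_s−ω_c) = −56(ω_r−ω_c),  ω_r=0, ω_s=1
Stage 2: 16(1−ω_c) = −56(0−ω_c)  ⇒  72ω_c = 16  ⇒  ω_c = 2/9
  ⇒ ω_c²/ω_s² = 2/9
Coupling ω_s² = ω_s¹ ⇒ overall = 45/14 × 2/9 = 5/7

5/7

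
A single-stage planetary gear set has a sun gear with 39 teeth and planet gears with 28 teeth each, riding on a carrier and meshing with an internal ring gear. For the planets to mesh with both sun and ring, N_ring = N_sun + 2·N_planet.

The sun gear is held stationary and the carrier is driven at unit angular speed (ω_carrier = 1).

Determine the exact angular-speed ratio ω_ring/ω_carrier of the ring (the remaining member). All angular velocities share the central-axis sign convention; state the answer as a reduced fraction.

134/95

N_ring = 39 + 2·28 = 95
39(ω_s−ω_c) = −95(ω_r−ω_c),  ω_s=0, ω_c=1
ω_r = 1 − (39/95)(0−1) = 134/95
ω_r/ω_c = 134/95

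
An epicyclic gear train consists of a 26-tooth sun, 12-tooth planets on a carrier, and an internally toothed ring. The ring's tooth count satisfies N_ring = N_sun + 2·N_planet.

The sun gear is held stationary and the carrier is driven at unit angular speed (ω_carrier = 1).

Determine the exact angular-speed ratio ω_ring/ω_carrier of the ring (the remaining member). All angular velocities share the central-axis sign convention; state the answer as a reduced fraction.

N_ring = 26 + 2·12 = 50
26(ω_s−ω_c) = −50(ω_r−ω_c),  ω_s=0, ω_c=1
ω_r = 1 − (26/50)(0−1) = 38/25
ω_r/ω_c = 38/25

38/25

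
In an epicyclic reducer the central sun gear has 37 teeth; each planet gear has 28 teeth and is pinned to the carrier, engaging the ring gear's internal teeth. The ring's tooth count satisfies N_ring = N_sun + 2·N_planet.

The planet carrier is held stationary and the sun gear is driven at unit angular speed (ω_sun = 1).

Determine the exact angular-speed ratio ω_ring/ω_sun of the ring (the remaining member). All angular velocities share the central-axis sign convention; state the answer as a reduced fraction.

N_ring = 37 + 2·28 = 93
37(ω_s−ω_c) = −93(ω_r−ω_c),  ω_c=0, ω_s=1
ω_r = 0 − (37/93)(1−0) = -37/93
ω_r/ω_s = -37/93

-37/93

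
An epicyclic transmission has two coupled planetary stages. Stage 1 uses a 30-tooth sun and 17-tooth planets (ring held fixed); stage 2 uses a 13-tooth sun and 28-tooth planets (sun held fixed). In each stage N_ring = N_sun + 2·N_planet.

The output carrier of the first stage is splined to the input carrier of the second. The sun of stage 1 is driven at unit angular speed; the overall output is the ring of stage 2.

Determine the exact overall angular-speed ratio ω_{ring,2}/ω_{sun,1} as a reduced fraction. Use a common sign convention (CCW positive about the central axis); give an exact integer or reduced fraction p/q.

410/1081

Stage 1: N_ring = 30 + 2·17 = 64
Stage 1: 30(ω_s−ω_c) = −64(ω_r−ω_c),  ω_r=0, ω_s=1
Stage 1: 30(1−ω_c) = −64(0−ω_c)  ⇒  94ω_c = 30  ⇒  ω_c = 15/47
  ⇒ ω_c¹/ω_s¹ = 15/47
Stage 2: N_ring = 13 + 2·28 = 69
Stage 2: 13(ω_s−ω_c) = −69(ω_r−ω_c),  ω_s=0, ω_c=1
Stage 2: ω_r = 1 − (13/69)(0−1) = 82/69
  ⇒ ω_r²/ω_c² = 82/69
Coupling ω_c² = ω_c¹ ⇒ overall = 15/47 × 82/69 = 410/1081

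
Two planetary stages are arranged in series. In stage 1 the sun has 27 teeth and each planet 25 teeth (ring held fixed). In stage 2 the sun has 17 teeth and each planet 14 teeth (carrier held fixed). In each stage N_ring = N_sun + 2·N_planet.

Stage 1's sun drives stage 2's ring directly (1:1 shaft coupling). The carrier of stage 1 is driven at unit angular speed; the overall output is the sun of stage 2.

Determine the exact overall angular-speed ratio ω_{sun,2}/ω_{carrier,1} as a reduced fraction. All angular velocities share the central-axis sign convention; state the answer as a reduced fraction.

Stage 1: N_ring = 27 + 2·25 = 77
Stage 1: 27(ω_s−ω_c) = −77(ω_r−ω_c),  ω_r=0, ω_c=1
Stage 1: ω_s = 1 − (77/27)(0−1) = 104/27
  ⇒ ω_s¹/ω_c¹ = 104/27
Stage 2: N_ring = 17 + 2·14 = 45
Stage 2: 17(ω_s−ω_c) = −45(ω_r−ω_c),  ω_c=0, ω_r=1
Stage 2: ω_s = 0 − (45/17)(1−0) = -45/17
  ⇒ ω_s²/ω_r² = -45/17
Coupling ω_r² = ω_s¹ ⇒ overall = 104/27 × -45/17 = -520/51

-520/51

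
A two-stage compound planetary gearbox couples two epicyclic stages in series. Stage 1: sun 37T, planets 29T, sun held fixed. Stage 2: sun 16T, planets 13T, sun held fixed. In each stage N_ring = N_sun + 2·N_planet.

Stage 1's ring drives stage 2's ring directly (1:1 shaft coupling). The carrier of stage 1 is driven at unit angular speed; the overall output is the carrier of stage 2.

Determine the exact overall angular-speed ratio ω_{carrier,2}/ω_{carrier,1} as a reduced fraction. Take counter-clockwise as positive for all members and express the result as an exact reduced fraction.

Stage 1: N_ring = 37 + 2·29 = 95
Stage 1: 37(ω_s−ω_c) = −95(ω_r−ω_c),  ω_s=0, ω_c=1
Stage 1: ω_r = 1 − (37/95)(0−1) = 132/95
  ⇒ ω_r¹/ω_c¹ = 132/95
Stage 2: N_ring = 16 + 2·13 = 42
Stage 2: 16(ω_s−ω_c) = −42(ω_r−ω_c),  ω_s=0, ω_r=1
Stage 2: 16(0−ω_c) = −42(1−ω_c)  ⇒  58ω_c = 42  ⇒  ω_c = 21/29
  ⇒ ω_c²/ω_r² = 21/29
Coupling ω_r² = ω_r¹ ⇒ overall = 132/95 × 21/29 = 2772/2755

2772/2755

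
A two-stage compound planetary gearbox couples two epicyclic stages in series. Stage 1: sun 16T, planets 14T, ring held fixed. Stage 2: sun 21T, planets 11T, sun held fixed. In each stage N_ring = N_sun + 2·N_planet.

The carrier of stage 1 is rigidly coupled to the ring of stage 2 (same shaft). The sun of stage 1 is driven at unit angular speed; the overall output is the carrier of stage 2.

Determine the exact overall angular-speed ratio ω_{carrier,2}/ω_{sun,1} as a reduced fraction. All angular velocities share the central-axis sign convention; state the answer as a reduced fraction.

Stage 1: N_ring = 16 + 2·14 = 44
Stage 1: 16(ω_s−ω_c) = −44(ω_r−ω_c),  ω_r=0, ω_s=1
Stage 1: 16(1−ω_c) = −44(0−ω_c)  ⇒  60ω_c = 16  ⇒  ω_c = 4/15
  ⇒ ω_c¹/ω_s¹ = 4/15
Stage 2: N_ring = 21 + 2·11 = 43
Stage 2: 21(ω_s−ω_c) = −43(ω_r−ω_c),  ω_s=0, ω_r=1
Stage 2: 21(0−ω_c) = −43(1−ω_c)  ⇒  64ω_c = 43  ⇒  ω_c = 43/64
  ⇒ ω_c²/ω_r² = 43/64
Coupling ω_r² = ω_c¹ ⇒ overall = 4/15 × 43/64 = 43/240

43/240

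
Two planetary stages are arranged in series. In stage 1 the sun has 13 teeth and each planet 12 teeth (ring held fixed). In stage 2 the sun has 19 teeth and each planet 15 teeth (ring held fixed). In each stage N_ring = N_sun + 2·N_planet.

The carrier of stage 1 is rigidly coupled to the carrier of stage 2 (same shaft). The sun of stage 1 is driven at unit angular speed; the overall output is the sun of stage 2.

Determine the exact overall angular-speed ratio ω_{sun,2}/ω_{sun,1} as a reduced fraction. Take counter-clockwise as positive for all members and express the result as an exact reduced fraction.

442/475

Stage 1: N_ring = 13 + 2·12 = 37
Stage 1: 13(ω_s−ω_c) = −37(ω_r−ω_c),  ω_r=0, ω_s=1
Stage 1: 13(1−ω_c) = −37(0−ω_c)  ⇒  50ω_c = 13  ⇒  ω_c = 13/50
  ⇒ ω_c¹/ω_s¹ = 13/50
Stage 2: N_ring = 19 + 2·15 = 49
Stage 2: 19(ω_s−ω_c) = −49(ω_r−ω_c),  ω_r=0, ω_c=1
Stage 2: ω_s = 1 − (49/19)(0−1) = 68/19
  ⇒ ω_s²/ω_c² = 68/19
Coupling ω_c² = ω_c¹ ⇒ overall = 13/50 × 68/19 = 442/475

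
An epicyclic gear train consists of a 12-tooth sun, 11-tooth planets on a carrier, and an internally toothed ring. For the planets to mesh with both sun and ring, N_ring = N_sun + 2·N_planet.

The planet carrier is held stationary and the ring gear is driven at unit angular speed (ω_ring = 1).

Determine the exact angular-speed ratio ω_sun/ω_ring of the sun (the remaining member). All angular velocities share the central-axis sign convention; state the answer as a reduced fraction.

-17/6

N_ring = 12 + 2·11 = 34
12(ω_s−ω_c) = −34(ω_r−ω_c),  ω_c=0, ω_r=1
ω_s = 0 − (34/12)(1−0) = -17/6
ω_s/ω_r = -17/6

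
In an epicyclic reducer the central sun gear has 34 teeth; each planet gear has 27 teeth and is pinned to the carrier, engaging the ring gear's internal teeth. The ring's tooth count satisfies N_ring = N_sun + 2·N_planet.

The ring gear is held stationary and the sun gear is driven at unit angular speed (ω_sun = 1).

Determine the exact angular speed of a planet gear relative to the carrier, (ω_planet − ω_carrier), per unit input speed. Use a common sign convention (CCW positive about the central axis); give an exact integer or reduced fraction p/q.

N_ring = 34 + 2·27 = 88
34(ω_s−ω_c) = −88(ω_r−ω_c),  ω_r=0, ω_s=1
34(1−ω_c) = −88(0−ω_c)  ⇒  122ω_c = 34  ⇒  ω_c = 17/61
sun–planet: 34·(1−17/61) = −27·(ω_p−ω_c)  ⇒  ω_p−ω_c = −(34/27)·(44/61) = -1496/1647

-1496/1647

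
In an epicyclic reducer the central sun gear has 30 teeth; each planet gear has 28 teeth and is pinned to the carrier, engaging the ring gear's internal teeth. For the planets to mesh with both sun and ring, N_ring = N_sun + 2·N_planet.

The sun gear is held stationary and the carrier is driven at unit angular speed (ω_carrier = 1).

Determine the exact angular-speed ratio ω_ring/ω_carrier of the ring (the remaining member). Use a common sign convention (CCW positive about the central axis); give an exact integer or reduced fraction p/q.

N_ring = 30 + 2·28 = 86
30(ω_s−ω_c) = −86(ω_r−ω_c),  ω_s=0, ω_c=1
ω_r = 1 − (30/86)(0−1) = 58/43
ω_r/ω_c = 58/43

58/43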